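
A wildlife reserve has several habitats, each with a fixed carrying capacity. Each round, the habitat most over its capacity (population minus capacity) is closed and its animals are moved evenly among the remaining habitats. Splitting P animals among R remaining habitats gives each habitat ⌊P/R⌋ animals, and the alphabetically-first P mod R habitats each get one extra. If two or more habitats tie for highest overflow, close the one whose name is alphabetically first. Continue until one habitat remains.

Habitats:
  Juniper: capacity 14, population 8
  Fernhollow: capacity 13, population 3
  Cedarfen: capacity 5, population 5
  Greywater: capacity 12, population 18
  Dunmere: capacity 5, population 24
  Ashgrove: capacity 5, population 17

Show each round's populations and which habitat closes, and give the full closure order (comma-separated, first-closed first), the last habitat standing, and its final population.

Closure order: Dunmere, Ashgrove, Greywater, Cedarfen, Juniper
Last habitat: Fernhollow with 75 animals

Round 1: Ashgrove=17 Cedarfen=5 Dunmere=24 Fernhollow=3 Greywater=18 Juniper=8 → close Dunmere (overflow 19)
  24÷5 = 4 each, +1 to first 4
Round 2: Ashgrove=22 Cedarfen=10 Fernhollow=8 Greywater=23 Juniper=12 → close Ashgrove (overflow 17)
  22÷4 = 5 each, +1 to first 2
Round 3: Cedarfen=16 Fernhollow=14 Greywater=28 Juniper=17 → close Greywater (overflow 16)
  28÷3 = 9 each, +1 to first 1
Round 4: Cedarfen=26 Fernhollow=23 Juniper=26 → close Cedarfen (overflow 21)
  26÷2 = 13 each, +1 to first 0
Round 5: Fernhollow=36 Juniper=39 → close Juniper (overflow 25)
  39÷1 = 39 each, +1 to first 0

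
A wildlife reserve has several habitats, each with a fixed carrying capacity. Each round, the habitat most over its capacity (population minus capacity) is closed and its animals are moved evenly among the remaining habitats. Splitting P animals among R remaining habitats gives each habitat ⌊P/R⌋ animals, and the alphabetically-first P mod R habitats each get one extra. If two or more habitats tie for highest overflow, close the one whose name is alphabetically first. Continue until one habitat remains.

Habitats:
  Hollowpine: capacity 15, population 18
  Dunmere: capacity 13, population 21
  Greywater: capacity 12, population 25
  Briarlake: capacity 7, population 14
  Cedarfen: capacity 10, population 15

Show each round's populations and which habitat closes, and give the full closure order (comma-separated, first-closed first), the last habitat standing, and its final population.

Closure order: Greywater, Briarlake, Dunmere, Cedarfen
Last habitat: Hollowpine with 93 animals

Round 1: Briarlake=14 Cedarfen=15 Dunmere=21 Greywater=25 Hollowpine=18 → close Greywater (overflow 13)
  25÷4 = 6 each, +1 to first 1
Round 2: Briarlake=21 Cedarfen=21 Dunmere=27 Hollowpine=24 → close Briarlake (overflow 14)
  21÷3 = 7 each, +1 to first 0
Round 3: Cedarfen=28 Dunmere=34 Hollowpine=31 → close Dunmere (overflow 21)
  34÷2 = 17 each, +1 to first 0
Round 4: Cedarfen=45 Hollowpine=48 → close Cedarfen (overflow 35)
  45÷1 = 45 each, +1 to first 0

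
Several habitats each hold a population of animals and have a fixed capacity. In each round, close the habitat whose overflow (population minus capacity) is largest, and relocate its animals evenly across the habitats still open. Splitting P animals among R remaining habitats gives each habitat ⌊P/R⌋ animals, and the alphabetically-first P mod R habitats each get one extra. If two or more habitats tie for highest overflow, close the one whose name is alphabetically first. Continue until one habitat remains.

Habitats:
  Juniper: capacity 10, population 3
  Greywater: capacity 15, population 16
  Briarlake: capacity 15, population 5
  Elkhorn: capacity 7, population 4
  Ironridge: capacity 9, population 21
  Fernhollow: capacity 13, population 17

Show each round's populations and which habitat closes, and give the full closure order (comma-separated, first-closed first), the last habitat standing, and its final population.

Closure order: Ironridge, Fernhollow, Greywater, Elkhorn, Briarlake
Last habitat: Juniper with 66 animals

Round 1: Briarlake=5 Elkhorn=4 Fernhollow=17 Greywater=16 Ironridge=21 Juniper=3 → close Ironridge (overflow 12)
  21÷5 = 4 each, +1 to first 1
Round 2: Briarlake=10 Elkhorn=8 Fernhollow=21 Greywater=20 Juniper=7 → close Fernhollow (overflow 8)
  21÷4 = 5 each, +1 to first 1
Round 3: Briarlake=16 Elkhorn=13 Greywater=25 Juniper=12 → close Greywater (overflow 10)
  25÷3 = 8 each, +1 to first 1
Round 4: Briarlake=25 Elkhorn=21 Juniper=20 → close Elkhorn (overflow 14)
  21÷2 = 10 each, +1 to first 1
Round 5: Briarlake=36 Juniper=30 → close Briarlake (overflow 21)
  36÷1 = 36 each, +1 to first 0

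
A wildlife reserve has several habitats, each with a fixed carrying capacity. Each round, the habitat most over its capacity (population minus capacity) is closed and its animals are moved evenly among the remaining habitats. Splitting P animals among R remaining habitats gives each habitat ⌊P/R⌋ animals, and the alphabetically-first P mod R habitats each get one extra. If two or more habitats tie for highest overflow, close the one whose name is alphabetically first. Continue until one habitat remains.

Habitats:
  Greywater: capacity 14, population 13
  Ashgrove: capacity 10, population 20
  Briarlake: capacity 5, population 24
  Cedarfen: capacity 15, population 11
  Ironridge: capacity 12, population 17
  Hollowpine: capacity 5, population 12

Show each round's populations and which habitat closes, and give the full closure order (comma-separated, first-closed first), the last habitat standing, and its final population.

Round 1: Ashgrove=20 Briarlake=24 Cedarfen=11 Greywater=13 Hollowpine=12 Ironridge=17 → close Briarlake (overflow 19)
  24÷5 = 4 each, +1 to first 4
Round 2: Ashgrove=25 Cedarfen=16 Greywater=18 Hollowpine=17 Ironridge=21 → close Ashgrove (overflow 15)
  25÷4 = 6 each, +1 to first 1
Round 3: Cedarfen=23 Greywater=24 Hollowpine=23 Ironridge=27 → close Hollowpine (overflow 18)
  23÷3 = 7 each, +1 to first 2
Round 4: Cedarfen=31 Greywater=32 Ironridge=34 → close Ironridge (overflow 22)
  34÷2 = 17 each, +1 to first 0
Round 5: Cedarfen=48 Greywater=49 → close Greywater (overflow 35)
  49÷1 = 49 each, +1 to first 0

Closure order: Briarlake, Ashgrove, Hollowpine, Ironridge, Greywater
Last habitat: Cedarfen with 97 animals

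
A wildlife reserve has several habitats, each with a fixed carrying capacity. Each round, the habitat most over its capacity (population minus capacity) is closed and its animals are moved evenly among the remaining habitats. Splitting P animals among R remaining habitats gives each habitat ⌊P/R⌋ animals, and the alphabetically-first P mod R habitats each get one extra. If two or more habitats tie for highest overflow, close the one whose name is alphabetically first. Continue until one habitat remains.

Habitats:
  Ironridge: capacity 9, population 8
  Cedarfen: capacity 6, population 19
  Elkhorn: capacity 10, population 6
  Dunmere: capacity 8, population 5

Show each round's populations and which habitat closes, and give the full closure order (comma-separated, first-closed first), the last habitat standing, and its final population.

Round 1: Cedarfen=19 Dunmere=5 Elkhorn=6 Ironridge=8 → close Cedarfen (overflow 13)
  19÷3 = 6 each, +1 to first 1
Round 2: Dunmere=12 Elkhorn=12 Ironridge=14 → close Ironridge (overflow 5)
  14÷2 = 7 each, +1 to first 0
Round 3: Dunmere=19 Elkhorn=19 → close Dunmere (overflow 11)
  19÷1 = 19 each, +1 to first 0

Closure order: Cedarfen, Ironridge, Dunmere
Last habitat: Elkhorn with 38 animals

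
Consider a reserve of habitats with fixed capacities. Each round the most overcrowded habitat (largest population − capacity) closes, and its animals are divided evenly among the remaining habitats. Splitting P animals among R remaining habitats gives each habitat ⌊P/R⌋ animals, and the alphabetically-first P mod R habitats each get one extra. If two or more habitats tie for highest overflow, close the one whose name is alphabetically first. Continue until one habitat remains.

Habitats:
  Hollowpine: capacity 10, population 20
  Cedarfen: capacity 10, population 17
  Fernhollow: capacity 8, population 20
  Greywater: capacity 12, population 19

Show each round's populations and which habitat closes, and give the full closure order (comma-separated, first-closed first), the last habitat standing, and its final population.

Closure order: Fernhollow, Hollowpine, Cedarfen
Last habitat: Greywater with 76 animals

Round 1: Cedarfen=17 Fernhollow=20 Greywater=19 Hollowpine=20 → close Fernhollow (overflow 12)
  20÷3 = 6 each, +1 to first 2
Round 2: Cedarfen=24 Greywater=26 Hollowpine=26 → close Hollowpine (overflow 16)
  26÷2 = 13 each, +1 to first 0
Round 3: Cedarfen=37 Greywater=39 → close Cedarfen (overflow 27)
  37÷1 = 37 each, +1 to first 0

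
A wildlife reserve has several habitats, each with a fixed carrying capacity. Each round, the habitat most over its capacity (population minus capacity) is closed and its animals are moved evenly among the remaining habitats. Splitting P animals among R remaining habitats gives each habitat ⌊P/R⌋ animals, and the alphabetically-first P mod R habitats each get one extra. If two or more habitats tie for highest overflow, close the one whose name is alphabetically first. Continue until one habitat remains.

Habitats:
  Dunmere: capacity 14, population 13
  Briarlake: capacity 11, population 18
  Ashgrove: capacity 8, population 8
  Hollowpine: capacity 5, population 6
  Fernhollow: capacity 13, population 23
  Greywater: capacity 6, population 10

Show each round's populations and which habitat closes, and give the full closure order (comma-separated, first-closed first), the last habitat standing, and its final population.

Closure order: Fernhollow, Briarlake, Greywater, Ashgrove, Dunmere
Last habitat: Hollowpine with 78 animals

Round 1: Ashgrove=8 Briarlake=18 Dunmere=13 Fernhollow=23 Greywater=10 Hollowpine=6 → close Fernhollow (overflow 10)
  23÷5 = 4 each, +1 to first 3
Round 2: Ashgrove=13 Briarlake=23 Dunmere=18 Greywater=14 Hollowpine=10 → close Briarlake (overflow 12)
  23÷4 = 5 each, +1 to first 3
Round 3: Ashgrove=19 Dunmere=24 Greywater=20 Hollowpine=15 → close Greywater (overflow 14)
  20÷3 = 6 each, +1 to first 2
Round 4: Ashgrove=26 Dunmere=31 Hollowpine=21 → close Ashgrove (overflow 18)
  26÷2 = 13 each, +1 to first 0
Round 5: Dunmere=44 Hollowpine=34 → close Dunmere (overflow 30)
  44÷1 = 44 each, +1 to first 0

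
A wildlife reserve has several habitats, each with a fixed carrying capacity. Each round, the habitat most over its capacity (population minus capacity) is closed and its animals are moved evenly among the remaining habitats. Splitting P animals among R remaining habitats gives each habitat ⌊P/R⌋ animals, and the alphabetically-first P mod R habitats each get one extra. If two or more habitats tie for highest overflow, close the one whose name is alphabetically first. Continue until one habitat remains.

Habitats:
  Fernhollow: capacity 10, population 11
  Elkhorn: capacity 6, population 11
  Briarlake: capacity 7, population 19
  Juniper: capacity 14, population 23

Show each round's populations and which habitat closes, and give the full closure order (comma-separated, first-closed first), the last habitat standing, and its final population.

Round 1: Briarlake=19 Elkhorn=11 Fernhollow=11 Juniper=23 → close Briarlake (overflow 12)
  19÷3 = 6 each, +1 to first 1
Round 2: Elkhorn=18 Fernhollow=17 Juniper=29 → close Juniper (overflow 15)
  29÷2 = 14 each, +1 to first 1
Round 3: Elkhorn=33 Fernhollow=31 → close Elkhorn (overflow 27)
  33÷1 = 33 each, +1 to first 0

Closure order: Briarlake, Juniper, Elkhorn
Last habitat: Fernhollow with 64 animals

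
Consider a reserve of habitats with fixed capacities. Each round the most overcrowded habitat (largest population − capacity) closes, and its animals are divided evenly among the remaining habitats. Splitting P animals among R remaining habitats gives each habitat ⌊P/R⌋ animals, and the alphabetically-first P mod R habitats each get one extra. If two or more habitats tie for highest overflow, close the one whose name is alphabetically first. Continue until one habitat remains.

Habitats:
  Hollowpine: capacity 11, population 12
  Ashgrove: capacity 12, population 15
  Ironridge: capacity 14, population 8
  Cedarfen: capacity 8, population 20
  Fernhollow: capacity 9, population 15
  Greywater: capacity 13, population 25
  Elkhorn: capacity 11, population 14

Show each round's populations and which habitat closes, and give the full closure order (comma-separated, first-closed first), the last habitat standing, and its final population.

Round 1: Ashgrove=15 Cedarfen=20 Elkhorn=14 Fernhollow=15 Greywater=25 Hollowpine=12 Ironridge=8 → close Cedarfen (overflow 12)
  20÷6 = 3 each, +1 to first 2
Round 2: Ashgrove=19 Elkhorn=18 Fernhollow=18 Greywater=28 Hollowpine=15 Ironridge=11 → close Greywater (overflow 15)
  28÷5 = 5 each, +1 to first 3
Round 3: Ashgrove=25 Elkhorn=24 Fernhollow=24 Hollowpine=20 Ironridge=16 → close Fernhollow (overflow 15)
  24÷4 = 6 each, +1 to first 0
Round 4: Ashgrove=31 Elkhorn=30 Hollowpine=26 Ironridge=22 → close Ashgrove (overflow 19)
  31÷3 = 10 each, +1 to first 1
Round 5: Elkhorn=41 Hollowpine=36 Ironridge=32 → close Elkhorn (overflow 30)
  41÷2 = 20 each, +1 to first 1
Round 6: Hollowpine=57 Ironridge=52 → close Hollowpine (overflow 46)
  57÷1 = 57 each, +1 to first 0

Closure order: Cedarfen, Greywater, Fernhollow, Ashgrove, Elkhorn, Hollowpine
Last habitat: Ironridge with 109 animals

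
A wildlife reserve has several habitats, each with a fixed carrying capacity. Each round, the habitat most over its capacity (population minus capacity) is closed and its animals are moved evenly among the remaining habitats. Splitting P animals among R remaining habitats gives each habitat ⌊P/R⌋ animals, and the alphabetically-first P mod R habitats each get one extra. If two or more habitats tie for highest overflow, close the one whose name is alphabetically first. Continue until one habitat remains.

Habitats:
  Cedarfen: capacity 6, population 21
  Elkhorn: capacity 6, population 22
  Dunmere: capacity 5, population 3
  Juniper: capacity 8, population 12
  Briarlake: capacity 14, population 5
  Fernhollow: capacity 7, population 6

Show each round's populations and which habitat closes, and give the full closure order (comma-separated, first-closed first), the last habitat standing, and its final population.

Closure order: Elkhorn, Cedarfen, Juniper, Dunmere, Fernhollow
Last habitat: Briarlake with 69 animals

Round 1: Briarlake=5 Cedarfen=21 Dunmere=3 Elkhorn=22 Fernhollow=6 Juniper=12 → close Elkhorn (overflow 16)
  22÷5 = 4 each, +1 to first 2
Round 2: Briarlake=10 Cedarfen=26 Dunmere=7 Fernhollow=10 Juniper=16 → close Cedarfen (overflow 20)
  26÷4 = 6 each, +1 to first 2
Round 3: Briarlake=17 Dunmere=14 Fernhollow=16 Juniper=22 → close Juniper (overflow 14)
  22÷3 = 7 each, +1 to first 1
Round 4: Briarlake=25 Dunmere=21 Fernhollow=23 → close Dunmere (overflow 16)
  21÷2 = 10 each, +1 to first 1
Round 5: Briarlake=36 Fernhollow=33 → close Fernhollow (overflow 26)
  33÷1 = 33 each, +1 to first 0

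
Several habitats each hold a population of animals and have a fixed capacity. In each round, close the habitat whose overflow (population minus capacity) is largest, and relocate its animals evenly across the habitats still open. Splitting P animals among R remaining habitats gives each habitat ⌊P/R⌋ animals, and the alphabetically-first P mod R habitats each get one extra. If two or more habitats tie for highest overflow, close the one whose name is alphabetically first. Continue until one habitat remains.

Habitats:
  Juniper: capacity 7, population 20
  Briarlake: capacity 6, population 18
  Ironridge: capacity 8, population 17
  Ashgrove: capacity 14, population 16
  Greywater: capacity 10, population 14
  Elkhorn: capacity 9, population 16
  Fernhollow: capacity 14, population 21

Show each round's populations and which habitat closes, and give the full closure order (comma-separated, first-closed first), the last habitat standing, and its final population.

Round 1: Ashgrove=16 Briarlake=18 Elkhorn=16 Fernhollow=21 Greywater=14 Ironridge=17 Juniper=20 → close Juniper (overflow 13)
  20÷6 = 3 each, +1 to first 2
Round 2: Ashgrove=20 Briarlake=22 Elkhorn=19 Fernhollow=24 Greywater=17 Ironridge=20 → close Briarlake (overflow 16)
  22÷5 = 4 each, +1 to first 2
Round 3: Ashgrove=25 Elkhorn=24 Fernhollow=28 Greywater=21 Ironridge=24 → close Ironridge (overflow 16)
  24÷4 = 6 each, +1 to first 0
Round 4: Ashgrove=31 Elkhorn=30 Fernhollow=34 Greywater=27 → close Elkhorn (overflow 21)
  30÷3 = 10 each, +1 to first 0
Round 5: Ashgrove=41 Fernhollow=44 Greywater=37 → close Fernhollow (overflow 30)
  44÷2 = 22 each, +1 to first 0
Round 6: Ashgrove=63 Greywater=59 → close Ashgrove (overflow 49)
  63÷1 = 63 each, +1 to first 0

Closure order: Juniper, Briarlake, Ironridge, Elkhorn, Fernhollow, Ashgrove
Last habitat: Greywater with 122 animals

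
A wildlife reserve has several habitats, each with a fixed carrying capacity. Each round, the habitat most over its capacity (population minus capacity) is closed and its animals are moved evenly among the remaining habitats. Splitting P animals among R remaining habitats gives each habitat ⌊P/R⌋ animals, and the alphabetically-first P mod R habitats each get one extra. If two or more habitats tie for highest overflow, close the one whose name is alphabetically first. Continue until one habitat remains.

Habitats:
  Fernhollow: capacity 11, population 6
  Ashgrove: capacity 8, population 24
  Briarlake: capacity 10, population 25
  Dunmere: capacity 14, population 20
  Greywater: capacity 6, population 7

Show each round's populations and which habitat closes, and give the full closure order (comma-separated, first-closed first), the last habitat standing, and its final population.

Round 1: Ashgrove=24 Briarlake=25 Dunmere=20 Fernhollow=6 Greywater=7 → close Ashgrove (overflow 16)
  24÷4 = 6 each, +1 to first 0
Round 2: Briarlake=31 Dunmere=26 Fernhollow=12 Greywater=13 → close Briarlake (overflow 21)
  31÷3 = 10 each, +1 to first 1
Round 3: Dunmere=37 Fernhollow=22 Greywater=23 → close Dunmere (overflow 23)
  37÷2 = 18 each, +1 to first 1
Round 4: Fernhollow=41 Greywater=41 → close Greywater (overflow 35)
  41÷1 = 41 each, +1 to first 0

Closure order: Ashgrove, Briarlake, Dunmere, Greywater
Last habitat: Fernhollow with 82 animals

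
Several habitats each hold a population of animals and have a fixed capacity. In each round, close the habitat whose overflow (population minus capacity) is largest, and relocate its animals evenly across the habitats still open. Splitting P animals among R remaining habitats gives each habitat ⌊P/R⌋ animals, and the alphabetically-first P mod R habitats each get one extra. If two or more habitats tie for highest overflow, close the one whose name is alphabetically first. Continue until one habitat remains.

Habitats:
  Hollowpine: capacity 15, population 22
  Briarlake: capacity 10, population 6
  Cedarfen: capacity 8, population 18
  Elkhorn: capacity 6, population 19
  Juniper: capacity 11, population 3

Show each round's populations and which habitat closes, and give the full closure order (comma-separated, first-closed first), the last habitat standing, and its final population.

Closure order: Elkhorn, Cedarfen, Hollowpine, Briarlake
Last habitat: Juniper with 68 animals

Round 1: Briarlake=6 Cedarfen=18 Elkhorn=19 Hollowpine=22 Juniper=3 → close Elkhorn (overflow 13)
  19÷4 = 4 each, +1 to first 3
Round 2: Briarlake=11 Cedarfen=23 Hollowpine=27 Juniper=7 → close Cedarfen (overflow 15)
  23÷3 = 7 each, +1 to first 2
Round 3: Briarlake=19 Hollowpine=35 Juniper=14 → close Hollowpine (overflow 20)
  35÷2 = 17 each, +1 to first 1
Round 4: Briarlake=37 Juniper=31 → close Briarlake (overflow 27)
  37÷1 = 37 each, +1 to first 0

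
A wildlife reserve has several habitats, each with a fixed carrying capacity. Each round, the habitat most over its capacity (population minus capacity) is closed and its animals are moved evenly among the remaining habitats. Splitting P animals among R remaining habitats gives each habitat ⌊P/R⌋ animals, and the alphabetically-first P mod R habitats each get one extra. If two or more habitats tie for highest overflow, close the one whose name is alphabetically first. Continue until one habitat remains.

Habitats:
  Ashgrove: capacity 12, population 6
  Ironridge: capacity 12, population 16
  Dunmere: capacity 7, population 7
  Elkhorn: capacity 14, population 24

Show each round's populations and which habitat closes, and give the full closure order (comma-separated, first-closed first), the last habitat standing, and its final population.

Closure order: Elkhorn, Ironridge, Dunmere
Last habitat: Ashgrove with 53 animals

Round 1: Ashgrove=6 Dunmere=7 Elkhorn=24 Ironridge=16 → close Elkhorn (overflow 10)
  24÷3 = 8 each, +1 to first 0
Round 2: Ashgrove=14 Dunmere=15 Ironridge=24 → close Ironridge (overflow 12)
  24÷2 = 12 each, +1 to first 0
Round 3: Ashgrove=26 Dunmere=27 → close Dunmere (overflow 20)
  27÷1 = 27 each, +1 to first 0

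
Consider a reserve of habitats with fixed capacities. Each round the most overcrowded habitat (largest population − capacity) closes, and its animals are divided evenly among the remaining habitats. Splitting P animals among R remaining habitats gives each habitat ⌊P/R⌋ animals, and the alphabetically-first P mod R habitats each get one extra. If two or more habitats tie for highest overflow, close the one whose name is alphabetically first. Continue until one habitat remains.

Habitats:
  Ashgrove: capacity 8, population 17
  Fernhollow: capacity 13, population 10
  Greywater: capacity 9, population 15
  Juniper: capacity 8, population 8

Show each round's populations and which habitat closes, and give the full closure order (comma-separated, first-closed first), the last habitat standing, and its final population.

Round 1: Ashgrove=17 Fernhollow=10 Greywater=15 Juniper=8 → close Ashgrove (overflow 9)
  17÷3 = 5 each, +1 to first 2
Round 2: Fernhollow=16 Greywater=21 Juniper=13 → close Greywater (overflow 12)
  21÷2 = 10 each, +1 to first 1
Round 3: Fernhollow=27 Juniper=23 → close Juniper (overflow 15)
  23÷1 = 23 each, +1 to first 0

Closure order: Ashgrove, Greywater, Juniper
Last habitat: Fernhollow with 50 animals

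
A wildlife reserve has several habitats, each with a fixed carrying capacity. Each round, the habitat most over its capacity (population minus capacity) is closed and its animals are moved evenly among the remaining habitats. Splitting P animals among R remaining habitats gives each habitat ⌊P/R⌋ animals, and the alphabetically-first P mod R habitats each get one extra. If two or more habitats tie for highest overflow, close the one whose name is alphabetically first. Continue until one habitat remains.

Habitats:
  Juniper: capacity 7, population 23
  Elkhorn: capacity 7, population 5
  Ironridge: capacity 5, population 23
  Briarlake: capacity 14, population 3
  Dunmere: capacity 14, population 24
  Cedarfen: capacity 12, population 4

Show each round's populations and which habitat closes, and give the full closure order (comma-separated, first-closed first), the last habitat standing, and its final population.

Closure order: Ironridge, Juniper, Dunmere, Elkhorn, Cedarfen
Last habitat: Briarlake with 82 animals

Round 1: Briarlake=3 Cedarfen=4 Dunmere=24 Elkhorn=5 Ironridge=23 Juniper=23 → close Ironridge (overflow 18)
  23÷5 = 4 each, +1 to first 3
Round 2: Briarlake=8 Cedarfen=9 Dunmere=29 Elkhorn=9 Juniper=27 → close Juniper (overflow 20)
  27÷4 = 6 each, +1 to first 3
Round 3: Briarlake=15 Cedarfen=16 Dunmere=36 Elkhorn=15 → close Dunmere (overflow 22)
  36÷3 = 12 each, +1 to first 0
Round 4: Briarlake=27 Cedarfen=28 Elkhorn=27 → close Elkhorn (overflow 20)
  27÷2 = 13 each, +1 to first 1
Round 5: Briarlake=41 Cedarfen=41 → close Cedarfen (overflow 29)
  41÷1 = 41 each, +1 to first 0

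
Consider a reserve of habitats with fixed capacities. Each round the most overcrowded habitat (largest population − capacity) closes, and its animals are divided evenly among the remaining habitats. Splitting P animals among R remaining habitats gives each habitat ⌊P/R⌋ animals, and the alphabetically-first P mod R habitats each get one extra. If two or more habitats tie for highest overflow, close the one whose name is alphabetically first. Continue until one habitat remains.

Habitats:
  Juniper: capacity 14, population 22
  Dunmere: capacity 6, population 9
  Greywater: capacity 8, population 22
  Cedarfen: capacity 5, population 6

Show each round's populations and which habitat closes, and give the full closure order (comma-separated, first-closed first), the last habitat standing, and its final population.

Closure order: Greywater, Juniper, Cedarfen
Last habitat: Dunmere with 59 animals

Round 1: Cedarfen=6 Dunmere=9 Greywater=22 Juniper=22 → close Greywater (overflow 14)
  22÷3 = 7 each, +1 to first 1
Round 2: Cedarfen=14 Dunmere=16 Juniper=29 → close Juniper (overflow 15)
  29÷2 = 14 each, +1 to first 1
Round 3: Cedarfen=29 Dunmere=30 → close Cedarfen (overflow 24)
  29÷1 = 29 each, +1 to first 0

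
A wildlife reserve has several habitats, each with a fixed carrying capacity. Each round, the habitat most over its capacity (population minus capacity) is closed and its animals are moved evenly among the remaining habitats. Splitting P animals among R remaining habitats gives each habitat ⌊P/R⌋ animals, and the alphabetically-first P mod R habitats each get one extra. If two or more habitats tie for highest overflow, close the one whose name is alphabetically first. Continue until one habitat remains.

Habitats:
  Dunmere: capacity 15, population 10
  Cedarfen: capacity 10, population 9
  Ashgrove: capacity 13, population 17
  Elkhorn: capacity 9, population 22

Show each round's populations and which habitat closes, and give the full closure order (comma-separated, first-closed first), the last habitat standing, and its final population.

Round 1: Ashgrove=17 Cedarfen=9 Dunmere=10 Elkhorn=22 → close Elkhorn (overflow 13)
  22÷3 = 7 each, +1 to first 1
Round 2: Ashgrove=25 Cedarfen=16 Dunmere=17 → close Ashgrove (overflow 12)
  25÷2 = 12 each, +1 to first 1
Round 3: Cedarfen=29 Dunmere=29 → close Cedarfen (overflow 19)
  29÷1 = 29 each, +1 to first 0

Closure order: Elkhorn, Ashgrove, Cedarfen
Last habitat: Dunmere with 58 animals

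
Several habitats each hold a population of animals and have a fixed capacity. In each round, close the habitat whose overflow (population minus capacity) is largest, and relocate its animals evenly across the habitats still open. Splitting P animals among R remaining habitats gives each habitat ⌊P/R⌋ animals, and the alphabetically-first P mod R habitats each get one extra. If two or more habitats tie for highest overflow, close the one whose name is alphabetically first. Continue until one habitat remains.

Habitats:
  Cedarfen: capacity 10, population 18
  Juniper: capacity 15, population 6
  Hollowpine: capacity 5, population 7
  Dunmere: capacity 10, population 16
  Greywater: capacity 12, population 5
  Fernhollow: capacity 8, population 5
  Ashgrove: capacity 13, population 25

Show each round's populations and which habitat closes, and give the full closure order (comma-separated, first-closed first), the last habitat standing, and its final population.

Round 1: Ashgrove=25 Cedarfen=18 Dunmere=16 Fernhollow=5 Greywater=5 Hollowpine=7 Juniper=6 → close Ashgrove (overflow 12)
  25÷6 = 4 each, +1 to first 1
Round 2: Cedarfen=23 Dunmere=20 Fernhollow=9 Greywater=9 Hollowpine=11 Juniper=10 → close Cedarfen (overflow 13)
  23÷5 = 4 each, +1 to first 3
Round 3: Dunmere=25 Fernhollow=14 Greywater=14 Hollowpine=15 Juniper=14 → close Dunmere (overflow 15)
  25÷4 = 6 each, +1 to first 1
Round 4: Fernhollow=21 Greywater=20 Hollowpine=21 Juniper=20 → close Hollowpine (overflow 16)
  21÷3 = 7 each, +1 to first 0
Round 5: Fernhollow=28 Greywater=27 Juniper=27 → close Fernhollow (overflow 20)
  28÷2 = 14 each, +1 to first 0
Round 6: Greywater=41 Juniper=41 → close Greywater (overflow 29)
  41÷1 = 41 each, +1 to first 0

Closure order: Ashgrove, Cedarfen, Dunmere, Hollowpine, Fernhollow, Greywater
Last habitat: Juniper with 82 animals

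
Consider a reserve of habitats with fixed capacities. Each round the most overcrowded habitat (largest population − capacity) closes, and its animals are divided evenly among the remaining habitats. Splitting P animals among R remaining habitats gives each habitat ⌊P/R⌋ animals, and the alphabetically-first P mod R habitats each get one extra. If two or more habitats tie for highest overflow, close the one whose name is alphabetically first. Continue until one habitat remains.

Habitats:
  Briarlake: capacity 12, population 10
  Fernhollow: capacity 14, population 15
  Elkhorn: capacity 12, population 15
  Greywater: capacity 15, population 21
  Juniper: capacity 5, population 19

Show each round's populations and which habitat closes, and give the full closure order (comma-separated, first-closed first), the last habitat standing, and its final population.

Closure order: Juniper, Greywater, Elkhorn, Fernhollow
Last habitat: Briarlake with 80 animals

Round 1: Briarlake=10 Elkhorn=15 Fernhollow=15 Greywater=21 Juniper=19 → close Juniper (overflow 14)
  19÷4 = 4 each, +1 to first 3
Round 2: Briarlake=15 Elkhorn=20 Fernhollow=20 Greywater=25 → close Greywater (overflow 10)
  25÷3 = 8 each, +1 to first 1
Round 3: Briarlake=24 Elkhorn=28 Fernhollow=28 → close Elkhorn (overflow 16)
  28÷2 = 14 each, +1 to first 0
Round 4: Briarlake=38 Fernhollow=42 → close Fernhollow (overflow 28)
  42÷1 = 42 each, +1 to first 0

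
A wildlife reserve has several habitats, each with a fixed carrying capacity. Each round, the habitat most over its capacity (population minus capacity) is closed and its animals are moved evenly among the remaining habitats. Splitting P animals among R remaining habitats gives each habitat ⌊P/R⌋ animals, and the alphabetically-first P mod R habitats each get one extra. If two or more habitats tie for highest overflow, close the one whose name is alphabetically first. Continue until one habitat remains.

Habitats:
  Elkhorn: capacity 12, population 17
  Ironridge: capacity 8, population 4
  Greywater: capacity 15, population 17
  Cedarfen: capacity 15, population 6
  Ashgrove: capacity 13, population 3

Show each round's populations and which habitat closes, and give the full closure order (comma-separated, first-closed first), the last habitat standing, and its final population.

Round 1: Ashgrove=3 Cedarfen=6 Elkhorn=17 Greywater=17 Ironridge=4 → close Elkhorn (overflow 5)
  17÷4 = 4 each, +1 to first 1
Round 2: Ashgrove=8 Cedarfen=10 Greywater=21 Ironridge=8 → close Greywater (overflow 6)
  21÷3 = 7 each, +1 to first 0
Round 3: Ashgrove=15 Cedarfen=17 Ironridge=15 → close Ironridge (overflow 7)
  15÷2 = 7 each, +1 to first 1
Round 4: Ashgrove=23 Cedarfen=24 → close Ashgrove (overflow 10)
  23÷1 = 23 each, +1 to first 0

Closure order: Elkhorn, Greywater, Ironridge, Ashgrove
Last habitat: Cedarfen with 47 animals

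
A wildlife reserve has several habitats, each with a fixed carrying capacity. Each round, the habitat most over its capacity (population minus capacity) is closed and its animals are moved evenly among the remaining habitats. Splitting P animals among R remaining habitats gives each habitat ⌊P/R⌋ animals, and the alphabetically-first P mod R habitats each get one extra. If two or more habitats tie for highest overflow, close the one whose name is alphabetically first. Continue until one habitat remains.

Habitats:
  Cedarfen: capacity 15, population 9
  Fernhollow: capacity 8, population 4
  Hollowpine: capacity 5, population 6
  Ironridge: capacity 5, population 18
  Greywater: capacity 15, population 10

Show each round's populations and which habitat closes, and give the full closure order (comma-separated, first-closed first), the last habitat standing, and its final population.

Closure order: Ironridge, Hollowpine, Fernhollow, Cedarfen
Last habitat: Greywater with 47 animals

Round 1: Cedarfen=9 Fernhollow=4 Greywater=10 Hollowpine=6 Ironridge=18 → close Ironridge (overflow 13)
  18÷4 = 4 each, +1 to first 2
Round 2: Cedarfen=14 Fernhollow=9 Greywater=14 Hollowpine=10 → close Hollowpine (overflow 5)
  10÷3 = 3 each, +1 to first 1
Round 3: Cedarfen=18 Fernhollow=12 Greywater=17 → close Fernhollow (overflow 4)
  12÷2 = 6 each, +1 to first 0
Round 4: Cedarfen=24 Greywater=23 → close Cedarfen (overflow 9)
  24÷1 = 24 each, +1 to first 0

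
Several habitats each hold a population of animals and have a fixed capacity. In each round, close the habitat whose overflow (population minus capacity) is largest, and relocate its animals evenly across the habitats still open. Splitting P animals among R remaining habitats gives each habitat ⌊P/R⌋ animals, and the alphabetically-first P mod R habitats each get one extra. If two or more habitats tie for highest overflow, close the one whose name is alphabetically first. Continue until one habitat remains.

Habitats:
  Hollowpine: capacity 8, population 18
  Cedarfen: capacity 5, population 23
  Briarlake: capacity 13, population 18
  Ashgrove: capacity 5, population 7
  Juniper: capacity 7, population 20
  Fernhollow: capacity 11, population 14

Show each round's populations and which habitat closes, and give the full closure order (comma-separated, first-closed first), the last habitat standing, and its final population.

Closure order: Cedarfen, Juniper, Hollowpine, Briarlake, Ashgrove
Last habitat: Fernhollow with 100 animals

Round 1: Ashgrove=7 Briarlake=18 Cedarfen=23 Fernhollow=14 Hollowpine=18 Juniper=20 → close Cedarfen (overflow 18)
  23÷5 = 4 each, +1 to first 3
Round 2: Ashgrove=12 Briarlake=23 Fernhollow=19 Hollowpine=22 Juniper=24 → close Juniper (overflow 17)
  24÷4 = 6 each, +1 to first 0
Round 3: Ashgrove=18 Briarlake=29 Fernhollow=25 Hollowpine=28 → close Hollowpine (overflow 20)
  28÷3 = 9 each, +1 to first 1
Round 4: Ashgrove=28 Briarlake=38 Fernhollow=34 → close Briarlake (overflow 25)
  38÷2 = 19 each, +1 to first 0
Round 5: Ashgrove=47 Fernhollow=53 → close Ashgrove (overflow 42)
  47÷1 = 47 each, +1 to first 0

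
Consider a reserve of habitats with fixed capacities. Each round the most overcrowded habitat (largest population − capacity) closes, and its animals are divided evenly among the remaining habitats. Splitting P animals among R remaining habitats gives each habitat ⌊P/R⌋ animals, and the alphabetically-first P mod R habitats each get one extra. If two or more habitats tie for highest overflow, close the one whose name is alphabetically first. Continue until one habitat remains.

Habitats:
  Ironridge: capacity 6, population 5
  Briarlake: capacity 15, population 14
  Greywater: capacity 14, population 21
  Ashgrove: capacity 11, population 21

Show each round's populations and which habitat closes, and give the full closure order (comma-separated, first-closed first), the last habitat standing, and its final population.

Closure order: Ashgrove, Greywater, Briarlake
Last habitat: Ironridge with 61 animals

Round 1: Ashgrove=21 Briarlake=14 Greywater=21 Ironridge=5 → close Ashgrove (overflow 10)
  21÷3 = 7 each, +1 to first 0
Round 2: Briarlake=21 Greywater=28 Ironridge=12 → close Greywater (overflow 14)
  28÷2 = 14 each, +1 to first 0
Round 3: Briarlake=35 Ironridge=26 → close Briarlake (overflow 20)
  35÷1 = 35 each, +1 to first 0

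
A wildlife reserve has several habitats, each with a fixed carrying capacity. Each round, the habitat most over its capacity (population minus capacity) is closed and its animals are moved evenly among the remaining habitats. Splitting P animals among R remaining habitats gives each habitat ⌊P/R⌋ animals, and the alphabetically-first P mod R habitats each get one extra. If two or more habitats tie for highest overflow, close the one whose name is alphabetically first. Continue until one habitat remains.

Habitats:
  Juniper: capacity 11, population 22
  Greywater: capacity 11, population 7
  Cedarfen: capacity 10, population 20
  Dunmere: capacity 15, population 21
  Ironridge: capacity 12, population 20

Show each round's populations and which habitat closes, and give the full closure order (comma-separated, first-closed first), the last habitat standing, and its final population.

Round 1: Cedarfen=20 Dunmere=21 Greywater=7 Ironridge=20 Juniper=22 → close Juniper (overflow 11)
  22÷4 = 5 each, +1 to first 2
Round 2: Cedarfen=26 Dunmere=27 Greywater=12 Ironridge=25 → close Cedarfen (overflow 16)
  26÷3 = 8 each, +1 to first 2
Round 3: Dunmere=36 Greywater=21 Ironridge=33 → close Dunmere (overflow 21)
  36÷2 = 18 each, +1 to first 0
Round 4: Greywater=39 Ironridge=51 → close Ironridge (overflow 39)
  51÷1 = 51 each, +1 to first 0

Closure order: Juniper, Cedarfen, Dunmere, Ironridge
Last habitat: Greywater with 90 animals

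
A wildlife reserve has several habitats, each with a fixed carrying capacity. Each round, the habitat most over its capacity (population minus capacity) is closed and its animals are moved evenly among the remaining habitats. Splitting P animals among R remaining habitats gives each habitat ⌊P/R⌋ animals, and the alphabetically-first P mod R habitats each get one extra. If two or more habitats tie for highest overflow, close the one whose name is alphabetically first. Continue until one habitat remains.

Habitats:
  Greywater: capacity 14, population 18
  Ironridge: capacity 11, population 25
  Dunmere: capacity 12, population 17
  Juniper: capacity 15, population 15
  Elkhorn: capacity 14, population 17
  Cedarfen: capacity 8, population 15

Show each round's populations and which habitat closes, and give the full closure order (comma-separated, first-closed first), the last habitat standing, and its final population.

Round 1: Cedarfen=15 Dunmere=17 Elkhorn=17 Greywater=18 Ironridge=25 Juniper=15 → close Ironridge (overflow 14)
  25÷5 = 5 each, +1 to first 0
Round 2: Cedarfen=20 Dunmere=22 Elkhorn=22 Greywater=23 Juniper=20 → close Cedarfen (overflow 12)
  20÷4 = 5 each, +1 to first 0
Round 3: Dunmere=27 Elkhorn=27 Greywater=28 Juniper=25 → close Dunmere (overflow 15)
  27÷3 = 9 each, +1 to first 0
Round 4: Elkhorn=36 Greywater=37 Juniper=34 → close Greywater (overflow 23)
  37÷2 = 18 each, +1 to first 1
Round 5: Elkhorn=55 Juniper=52 → close Elkhorn (overflow 41)
  55÷1 = 55 each, +1 to first 0

Closure order: Ironridge, Cedarfen, Dunmere, Greywater, Elkhorn
Last habitat: Juniper with 107 animals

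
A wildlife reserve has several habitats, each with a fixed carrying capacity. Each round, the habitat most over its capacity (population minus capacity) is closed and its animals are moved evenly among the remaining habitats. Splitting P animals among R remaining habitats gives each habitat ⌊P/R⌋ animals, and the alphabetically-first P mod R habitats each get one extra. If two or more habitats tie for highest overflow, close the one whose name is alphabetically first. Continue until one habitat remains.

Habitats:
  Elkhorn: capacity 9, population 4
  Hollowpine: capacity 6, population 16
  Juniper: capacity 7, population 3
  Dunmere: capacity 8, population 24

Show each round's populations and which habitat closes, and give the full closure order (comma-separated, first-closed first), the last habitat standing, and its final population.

Closure order: Dunmere, Hollowpine, Juniper
Last habitat: Elkhorn with 47 animals

Round 1: Dunmere=24 Elkhorn=4 Hollowpine=16 Juniper=3 → close Dunmere (overflow 16)
  24÷3 = 8 each, +1 to first 0
Round 2: Elkhorn=12 Hollowpine=24 Juniper=11 → close Hollowpine (overflow 18)
  24÷2 = 12 each, +1 to first 0
Round 3: Elkhorn=24 Juniper=23 → close Juniper (overflow 16)
  23÷1 = 23 each, +1 to first 0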